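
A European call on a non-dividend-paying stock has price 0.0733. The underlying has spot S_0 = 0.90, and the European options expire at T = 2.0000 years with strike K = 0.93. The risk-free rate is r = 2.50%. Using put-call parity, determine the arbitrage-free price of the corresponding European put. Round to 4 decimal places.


Answer: Put price = 0.0579

Derivation:
Put-call parity: C - P = S_0 * exp(-qT) - K * exp(-rT).
S_0 * exp(-qT) = 0.9000 * 1.00000000 = 0.90000000
K * exp(-rT) = 0.9300 * 0.95122942 = 0.88464336
P = C - S*exp(-qT) + K*exp(-rT)
P = 0.0733 - 0.90000000 + 0.88464336 = 0.0579


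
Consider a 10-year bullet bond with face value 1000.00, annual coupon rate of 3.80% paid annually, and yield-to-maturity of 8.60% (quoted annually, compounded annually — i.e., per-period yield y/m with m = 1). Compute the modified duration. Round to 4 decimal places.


Answer: Modified duration = 7.4857

Derivation:
Coupon per period c = face * coupon_rate / m = 38.000000
Periods per year m = 1; per-period yield y/m = 0.086000
Number of cashflows N = 10
Cashflows (t years, CF_t, discount factor 1/(1+y/m)^(m*t), PV):
  t = 1.0000: CF_t = 38.000000, DF = 0.920810, PV = 34.990792
  t = 2.0000: CF_t = 38.000000, DF = 0.847892, PV = 32.219882
  t = 3.0000: CF_t = 38.000000, DF = 0.780747, PV = 29.668400
  t = 4.0000: CF_t = 38.000000, DF = 0.718920, PV = 27.318968
  t = 5.0000: CF_t = 38.000000, DF = 0.661989, PV = 25.155588
  t = 6.0000: CF_t = 38.000000, DF = 0.609566, PV = 23.163525
  t = 7.0000: CF_t = 38.000000, DF = 0.561295, PV = 21.329212
  t = 8.0000: CF_t = 38.000000, DF = 0.516846, PV = 19.640159
  t = 9.0000: CF_t = 38.000000, DF = 0.475917, PV = 18.084861
  t = 10.0000: CF_t = 1038.000000, DF = 0.438230, PV = 454.882366
Price P = sum_t PV_t = 686.453752
First compute Macaulay numerator sum_t t * PV_t:
  t * PV_t at t = 1.0000: 34.990792
  t * PV_t at t = 2.0000: 64.439764
  t * PV_t at t = 3.0000: 89.005199
  t * PV_t at t = 4.0000: 109.275874
  t * PV_t at t = 5.0000: 125.777939
  t * PV_t at t = 6.0000: 138.981148
  t * PV_t at t = 7.0000: 149.304487
  t * PV_t at t = 8.0000: 157.121270
  t * PV_t at t = 9.0000: 162.763747
  t * PV_t at t = 10.0000: 4548.823657
Macaulay duration D = 5580.483877 / 686.453752 = 8.129439
Modified duration = D / (1 + y/m) = 8.129439 / (1 + 0.086000) = 7.485671


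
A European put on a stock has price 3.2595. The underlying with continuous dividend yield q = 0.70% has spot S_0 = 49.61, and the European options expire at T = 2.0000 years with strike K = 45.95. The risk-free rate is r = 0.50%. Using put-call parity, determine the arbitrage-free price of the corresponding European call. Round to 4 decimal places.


Put-call parity: C - P = S_0 * exp(-qT) - K * exp(-rT).
S_0 * exp(-qT) = 49.6100 * 0.98609754 = 48.92029917
K * exp(-rT) = 45.9500 * 0.99004983 = 45.49278986
C = P + S*exp(-qT) - K*exp(-rT)
C = 3.2595 + 48.92029917 - 45.49278986 = 6.6870

Answer: Call price = 6.6870


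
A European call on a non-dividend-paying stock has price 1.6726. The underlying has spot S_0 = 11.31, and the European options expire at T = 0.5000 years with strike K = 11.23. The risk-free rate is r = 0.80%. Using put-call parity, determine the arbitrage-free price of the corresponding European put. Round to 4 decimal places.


Answer: Put price = 1.5478

Derivation:
Put-call parity: C - P = S_0 * exp(-qT) - K * exp(-rT).
S_0 * exp(-qT) = 11.3100 * 1.00000000 = 11.31000000
K * exp(-rT) = 11.2300 * 0.99600799 = 11.18516972
P = C - S*exp(-qT) + K*exp(-rT)
P = 1.6726 - 11.31000000 + 11.18516972 = 1.5478


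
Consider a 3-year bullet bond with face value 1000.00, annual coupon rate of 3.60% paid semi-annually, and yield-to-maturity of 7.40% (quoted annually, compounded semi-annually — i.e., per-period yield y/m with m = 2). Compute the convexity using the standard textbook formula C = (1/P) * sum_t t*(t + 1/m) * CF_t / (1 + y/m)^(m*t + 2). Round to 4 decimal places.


Answer: Convexity = 9.1686

Derivation:
Coupon per period c = face * coupon_rate / m = 18.000000
Periods per year m = 2; per-period yield y/m = 0.037000
Number of cashflows N = 6
Cashflows (t years, CF_t, discount factor 1/(1+y/m)^(m*t), PV):
  t = 0.5000: CF_t = 18.000000, DF = 0.964320, PV = 17.357763
  t = 1.0000: CF_t = 18.000000, DF = 0.929913, PV = 16.738440
  t = 1.5000: CF_t = 18.000000, DF = 0.896734, PV = 16.141216
  t = 2.0000: CF_t = 18.000000, DF = 0.864739, PV = 15.565299
  t = 2.5000: CF_t = 18.000000, DF = 0.833885, PV = 15.009932
  t = 3.0000: CF_t = 1018.000000, DF = 0.804132, PV = 818.606596
Price P = sum_t PV_t = 899.419246
Convexity numerator sum_t t*(t + 1/m) * CF_t / (1+y/m)^(m*t + 2):
  t = 0.5000: term = 8.070608
  t = 1.0000: term = 23.347949
  t = 1.5000: term = 45.029796
  t = 2.0000: term = 72.371899
  t = 2.5000: term = 104.684522
  t = 3.0000: term = 7992.948706
Convexity = (1/P) * sum = 8246.453480 / 899.419246 = 9.168642


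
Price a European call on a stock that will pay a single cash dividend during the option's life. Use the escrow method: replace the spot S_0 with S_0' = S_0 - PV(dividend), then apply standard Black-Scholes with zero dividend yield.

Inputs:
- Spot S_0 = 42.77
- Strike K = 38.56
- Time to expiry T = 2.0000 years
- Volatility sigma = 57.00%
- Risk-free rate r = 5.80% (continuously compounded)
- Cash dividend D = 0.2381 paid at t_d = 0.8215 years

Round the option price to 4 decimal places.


PV(D) = D * exp(-r * t_d) = 0.2381 * 0.95347030 = 0.22702128
S_0' = S_0 - PV(D) = 42.7700 - 0.22702128 = 42.54297872
d1 = (ln(S_0'/K) + (r + sigma^2/2)*T) / (sigma*sqrt(T)) = 0.66889741
d2 = d1 - sigma*sqrt(T) = -0.13720432
exp(-rT) = 0.89047522
N(d1) = 0.74821954; N(d2) = 0.44543465
C = S_0' * N(d1) - K * exp(-rT) * N(d2) = 42.54297872 * 0.74821954 - 38.5600 * 0.89047522 * 0.44543465 = 16.5367

Answer: Price = 16.5367


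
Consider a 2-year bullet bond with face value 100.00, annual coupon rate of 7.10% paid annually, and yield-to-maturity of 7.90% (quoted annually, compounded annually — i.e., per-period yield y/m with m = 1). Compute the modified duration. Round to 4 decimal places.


Answer: Modified duration = 1.7917

Derivation:
Coupon per period c = face * coupon_rate / m = 7.100000
Periods per year m = 1; per-period yield y/m = 0.079000
Number of cashflows N = 2
Cashflows (t years, CF_t, discount factor 1/(1+y/m)^(m*t), PV):
  t = 1.0000: CF_t = 7.100000, DF = 0.926784, PV = 6.580167
  t = 2.0000: CF_t = 107.100000, DF = 0.858929, PV = 91.991263
Price P = sum_t PV_t = 98.571430
First compute Macaulay numerator sum_t t * PV_t:
  t * PV_t at t = 1.0000: 6.580167
  t * PV_t at t = 2.0000: 183.982526
Macaulay duration D = 190.562693 / 98.571430 = 1.933245
Modified duration = D / (1 + y/m) = 1.933245 / (1 + 0.079000) = 1.791700


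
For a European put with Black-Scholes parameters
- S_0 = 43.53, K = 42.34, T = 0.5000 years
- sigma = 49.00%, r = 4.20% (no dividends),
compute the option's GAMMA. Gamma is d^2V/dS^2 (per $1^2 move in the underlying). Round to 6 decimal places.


Answer: Gamma = 0.025180

Derivation:
d1 = 0.3138488826; d2 = -0.0326334401
phi(d1) = 0.3797701439; exp(-qT) = 1.0000000000; exp(-rT) = 0.9792189646
Gamma = exp(-qT) * phi(d1) / (S * sigma * sqrt(T)) = 1.0000000000 * 0.3797701439 / (43.5300 * 0.4900 * 0.7071067812) = 0.025180


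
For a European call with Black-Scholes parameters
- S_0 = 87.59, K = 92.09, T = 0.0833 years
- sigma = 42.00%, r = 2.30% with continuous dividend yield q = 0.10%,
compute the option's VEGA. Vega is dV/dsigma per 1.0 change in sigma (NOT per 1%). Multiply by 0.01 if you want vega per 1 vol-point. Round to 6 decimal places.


Answer: Vega = 9.525908

Derivation:
d1 = -0.3375688668; d2 = -0.4587881722
phi(d1) = 0.3768474169; exp(-qT) = 0.9999167035; exp(-rT) = 0.9980859342
Vega = S * exp(-qT) * phi(d1) * sqrt(T) = 87.5900 * 0.9999167035 * 0.3768474169 * 0.2886173938 = 9.525908


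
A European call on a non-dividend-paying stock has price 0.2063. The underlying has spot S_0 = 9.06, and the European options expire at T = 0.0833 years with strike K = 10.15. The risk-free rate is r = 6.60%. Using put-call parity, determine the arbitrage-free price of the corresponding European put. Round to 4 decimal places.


Answer: Put price = 1.2407

Derivation:
Put-call parity: C - P = S_0 * exp(-qT) - K * exp(-rT).
S_0 * exp(-qT) = 9.0600 * 1.00000000 = 9.06000000
K * exp(-rT) = 10.1500 * 0.99451729 = 10.09435045
P = C - S*exp(-qT) + K*exp(-rT)
P = 0.2063 - 9.06000000 + 10.09435045 = 1.2407


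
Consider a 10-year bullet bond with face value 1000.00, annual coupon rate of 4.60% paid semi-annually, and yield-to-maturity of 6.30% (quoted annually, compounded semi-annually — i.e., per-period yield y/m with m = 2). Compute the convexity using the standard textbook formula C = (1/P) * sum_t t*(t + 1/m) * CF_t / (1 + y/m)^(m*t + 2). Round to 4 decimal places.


Coupon per period c = face * coupon_rate / m = 23.000000
Periods per year m = 2; per-period yield y/m = 0.031500
Number of cashflows N = 20
Cashflows (t years, CF_t, discount factor 1/(1+y/m)^(m*t), PV):
  t = 0.5000: CF_t = 23.000000, DF = 0.969462, PV = 22.297625
  t = 1.0000: CF_t = 23.000000, DF = 0.939856, PV = 21.616699
  t = 1.5000: CF_t = 23.000000, DF = 0.911155, PV = 20.956567
  t = 2.0000: CF_t = 23.000000, DF = 0.883330, PV = 20.316594
  t = 2.5000: CF_t = 23.000000, DF = 0.856355, PV = 19.696165
  t = 3.0000: CF_t = 23.000000, DF = 0.830204, PV = 19.094683
  t = 3.5000: CF_t = 23.000000, DF = 0.804851, PV = 18.511568
  t = 4.0000: CF_t = 23.000000, DF = 0.780272, PV = 17.946261
  t = 4.5000: CF_t = 23.000000, DF = 0.756444, PV = 17.398217
  t = 5.0000: CF_t = 23.000000, DF = 0.733344, PV = 16.866909
  t = 5.5000: CF_t = 23.000000, DF = 0.710949, PV = 16.351827
  t = 6.0000: CF_t = 23.000000, DF = 0.689238, PV = 15.852474
  t = 6.5000: CF_t = 23.000000, DF = 0.668190, PV = 15.368370
  t = 7.0000: CF_t = 23.000000, DF = 0.647785, PV = 14.899050
  t = 7.5000: CF_t = 23.000000, DF = 0.628003, PV = 14.444062
  t = 8.0000: CF_t = 23.000000, DF = 0.608825, PV = 14.002969
  t = 8.5000: CF_t = 23.000000, DF = 0.590232, PV = 13.575345
  t = 9.0000: CF_t = 23.000000, DF = 0.572208, PV = 13.160781
  t = 9.5000: CF_t = 23.000000, DF = 0.554734, PV = 12.758876
  t = 10.0000: CF_t = 1023.000000, DF = 0.537793, PV = 550.162503
Price P = sum_t PV_t = 875.277546
Convexity numerator sum_t t*(t + 1/m) * CF_t / (1+y/m)^(m*t + 2):
  t = 0.5000: term = 10.478283
  t = 1.0000: term = 30.474891
  t = 1.5000: term = 59.088495
  t = 2.0000: term = 95.473413
  t = 2.5000: term = 138.836761
  t = 3.0000: term = 188.435740
  t = 3.5000: term = 243.575039
  t = 4.0000: term = 303.604370
  t = 4.5000: term = 367.916105
  t = 5.0000: term = 435.943034
  t = 5.5000: term = 507.156220
  t = 6.0000: term = 581.062958
  t = 6.5000: term = 657.204832
  t = 7.0000: term = 735.155858
  t = 7.5000: term = 814.520721
  t = 8.0000: term = 894.933092
  t = 8.5000: term = 976.054026
  t = 9.0000: term = 1057.570443
  t = 9.5000: term = 1139.193669
  t = 10.0000: term = 54292.747772
Convexity = (1/P) * sum = 63529.425722 / 875.277546 = 72.582035

Answer: Convexity = 72.5820


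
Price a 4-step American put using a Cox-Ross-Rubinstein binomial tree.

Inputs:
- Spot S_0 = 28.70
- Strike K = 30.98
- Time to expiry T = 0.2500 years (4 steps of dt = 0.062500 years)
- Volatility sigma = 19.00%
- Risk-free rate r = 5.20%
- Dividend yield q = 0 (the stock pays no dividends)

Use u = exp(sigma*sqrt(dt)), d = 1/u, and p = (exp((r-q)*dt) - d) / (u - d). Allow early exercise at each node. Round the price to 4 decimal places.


dt = T/N = 0.062500
u = exp(sigma*sqrt(dt)) = 1.048646; d = 1/u = 0.953610
p = (exp((r-q)*dt) - d) / (u - d) = 0.522381
Discount per step: exp(-r*dt) = 0.996755
Stock lattice S(k, i) with i counting down-moves:
  k=0: S(0,0) = 28.7000
  k=1: S(1,0) = 30.0961; S(1,1) = 27.3686
  k=2: S(2,0) = 31.5602; S(2,1) = 28.7000; S(2,2) = 26.0990
  k=3: S(3,0) = 33.0955; S(3,1) = 30.0961; S(3,2) = 27.3686; S(3,3) = 24.8883
  k=4: S(4,0) = 34.7055; S(4,1) = 31.5602; S(4,2) = 28.7000; S(4,3) = 26.0990; S(4,4) = 23.7337
Terminal payoffs V(N, i) = max(K - S_T, 0):
  V(4,0) = 0.000000; V(4,1) = 0.000000; V(4,2) = 2.280000; V(4,3) = 4.880997; V(4,4) = 7.246273
Backward induction: V(k, i) = exp(-r*dt) * [p * V(k+1, i) + (1-p) * V(k+1, i+1)]; then take max(V_cont, immediate exercise) for American.
  V(3,0) = exp(-r*dt) * [p*0.000000 + (1-p)*0.000000] = 0.000000; exercise = 0.000000; V(3,0) = max -> 0.000000
  V(3,1) = exp(-r*dt) * [p*0.000000 + (1-p)*2.280000] = 1.085439; exercise = 0.883854; V(3,1) = max -> 1.085439
  V(3,2) = exp(-r*dt) * [p*2.280000 + (1-p)*4.880997] = 3.510858; exercise = 3.611379; V(3,2) = max -> 3.611379
  V(3,3) = exp(-r*dt) * [p*4.880997 + (1-p)*7.246273] = 5.991196; exercise = 6.091717; V(3,3) = max -> 6.091717
  V(2,0) = exp(-r*dt) * [p*0.000000 + (1-p)*1.085439] = 0.516745; exercise = 0.000000; V(2,0) = max -> 0.516745
  V(2,1) = exp(-r*dt) * [p*1.085439 + (1-p)*3.611379] = 2.284441; exercise = 2.280000; V(2,1) = max -> 2.284441
  V(2,2) = exp(-r*dt) * [p*3.611379 + (1-p)*6.091717] = 4.780475; exercise = 4.880997; V(2,2) = max -> 4.880997
  V(1,0) = exp(-r*dt) * [p*0.516745 + (1-p)*2.284441] = 1.356615; exercise = 0.883854; V(1,0) = max -> 1.356615
  V(1,1) = exp(-r*dt) * [p*2.284441 + (1-p)*4.880997] = 3.513170; exercise = 3.611379; V(1,1) = max -> 3.611379
  V(0,0) = exp(-r*dt) * [p*1.356615 + (1-p)*3.611379] = 2.425638; exercise = 2.280000; V(0,0) = max -> 2.425638

Answer: Price = V(0,0) = 2.4256


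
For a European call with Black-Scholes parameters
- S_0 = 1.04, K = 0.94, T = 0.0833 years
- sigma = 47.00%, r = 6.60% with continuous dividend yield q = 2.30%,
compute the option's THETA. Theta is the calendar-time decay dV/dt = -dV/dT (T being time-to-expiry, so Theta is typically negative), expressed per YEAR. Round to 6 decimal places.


d1 = 0.8395013261; d2 = 0.7038511510
phi(d1) = 0.2804612327; exp(-qT) = 0.9980859342; exp(-rT) = 0.9945172852
Theta = -S*exp(-qT)*phi(d1)*sigma/(2*sqrt(T)) - r*K*exp(-rT)*N(d2) + q*S*exp(-qT)*N(d1)
N(d1) = 0.7994059773; N(d2) = 0.7592372624; sqrt(T) = 0.2886173938
Term 1 = -1.0400 * 0.9980859342 * 0.2804612327 * 0.4700 / (2 * 0.2886173938) = -0.2370388190
Term 2 = -0.0660 * 0.9400 * 0.9945172852 * 0.7592372624 = -0.0468448270
Term 3 = 0.0230 * 1.0400 * 0.9980859342 * 0.7994059773 = 0.0190851906
Theta = -0.2370388190 + (-0.0468448270) + (0.0190851906) = -0.264798

Answer: Theta = -0.264798


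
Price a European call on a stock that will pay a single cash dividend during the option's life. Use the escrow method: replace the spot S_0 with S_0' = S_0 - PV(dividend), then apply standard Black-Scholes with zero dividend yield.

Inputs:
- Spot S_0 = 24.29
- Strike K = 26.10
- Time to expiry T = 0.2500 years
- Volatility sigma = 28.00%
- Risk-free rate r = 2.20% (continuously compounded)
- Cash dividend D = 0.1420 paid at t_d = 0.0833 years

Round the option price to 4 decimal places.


PV(D) = D * exp(-r * t_d) = 0.1420 * 0.99816908 = 0.14174001
S_0' = S_0 - PV(D) = 24.2900 - 0.14174001 = 24.14825999
d1 = (ln(S_0'/K) + (r + sigma^2/2)*T) / (sigma*sqrt(T)) = -0.44587848
d2 = d1 - sigma*sqrt(T) = -0.58587848
exp(-rT) = 0.99451510
N(d1) = 0.32784251; N(d2) = 0.27897859
C = S_0' * N(d1) - K * exp(-rT) * N(d2) = 24.14825999 * 0.32784251 - 26.1000 * 0.99451510 * 0.27897859 = 0.6754

Answer: Price = 0.6754


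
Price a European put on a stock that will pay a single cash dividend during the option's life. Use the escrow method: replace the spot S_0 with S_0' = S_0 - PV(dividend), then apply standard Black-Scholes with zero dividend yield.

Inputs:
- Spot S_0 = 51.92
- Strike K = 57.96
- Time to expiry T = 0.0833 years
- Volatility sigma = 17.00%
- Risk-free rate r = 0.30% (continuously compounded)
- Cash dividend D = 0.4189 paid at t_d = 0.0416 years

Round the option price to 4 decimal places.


PV(D) = D * exp(-r * t_d) = 0.4189 * 0.99987521 = 0.41884772
S_0' = S_0 - PV(D) = 51.9200 - 0.41884772 = 51.50115228
d1 = (ln(S_0'/K) + (r + sigma^2/2)*T) / (sigma*sqrt(T)) = -2.37838486
d2 = d1 - sigma*sqrt(T) = -2.42744982
exp(-rT) = 0.99975013
N(-d1) = 0.99130567; N(-d2) = 0.99239730
P = K * exp(-rT) * N(-d2) - S_0' * N(-d1) = 57.9600 * 0.99975013 * 0.99239730 - 51.50115228 * 0.99130567 = 6.4516

Answer: Price = 6.4516


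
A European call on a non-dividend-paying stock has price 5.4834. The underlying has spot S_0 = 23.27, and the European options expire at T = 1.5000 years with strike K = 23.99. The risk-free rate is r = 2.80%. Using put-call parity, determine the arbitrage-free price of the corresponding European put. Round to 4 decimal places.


Put-call parity: C - P = S_0 * exp(-qT) - K * exp(-rT).
S_0 * exp(-qT) = 23.2700 * 1.00000000 = 23.27000000
K * exp(-rT) = 23.9900 * 0.95886978 = 23.00328604
P = C - S*exp(-qT) + K*exp(-rT)
P = 5.4834 - 23.27000000 + 23.00328604 = 5.2167

Answer: Put price = 5.2167


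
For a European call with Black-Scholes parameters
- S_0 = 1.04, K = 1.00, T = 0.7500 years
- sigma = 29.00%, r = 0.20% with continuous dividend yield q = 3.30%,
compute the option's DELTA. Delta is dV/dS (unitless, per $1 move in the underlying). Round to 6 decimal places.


d1 = 0.1891646873; d2 = -0.0619826798
phi(d1) = 0.3918680227; exp(-qT) = 0.9755537700; exp(-rT) = 0.9985011244
N(d1) = 0.5750181283
Delta = exp(-qT) * N(d1) = 0.9755537700 * 0.5750181283 = 0.560961

Answer: Delta = 0.560961


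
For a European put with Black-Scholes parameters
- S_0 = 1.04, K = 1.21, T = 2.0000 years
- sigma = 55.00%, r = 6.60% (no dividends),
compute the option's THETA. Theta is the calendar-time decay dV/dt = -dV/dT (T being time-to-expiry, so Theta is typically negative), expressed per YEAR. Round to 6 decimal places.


Answer: Theta = -0.029283

Derivation:
d1 = 0.3639675995; d2 = -0.4138498598
phi(d1) = 0.3733739779; exp(-qT) = 1.0000000000; exp(-rT) = 0.8763409951
Theta = -S*exp(-qT)*phi(d1)*sigma/(2*sqrt(T)) + r*K*exp(-rT)*N(-d2) - q*S*exp(-qT)*N(-d1)
N(-d1) = 0.3579411021; N(-d2) = 0.6605079669; sqrt(T) = 1.4142135624
Term 1 = -1.0400 * 1.0000000000 * 0.3733739779 * 0.5500 / (2 * 1.4142135624) = -0.0755083677
Term 2 = 0.0660 * 1.2100 * 0.8763409951 * 0.6605079669 = 0.0462253805
Term 3 = 0 (no dividend yield, q = 0)
Theta = -0.0755083677 + (0.0462253805) + (0.0000000000) = -0.029283


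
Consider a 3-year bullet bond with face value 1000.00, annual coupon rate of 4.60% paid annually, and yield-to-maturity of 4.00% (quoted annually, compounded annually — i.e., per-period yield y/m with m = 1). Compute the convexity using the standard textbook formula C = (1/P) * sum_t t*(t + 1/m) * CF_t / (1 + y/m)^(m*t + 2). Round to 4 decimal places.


Answer: Convexity = 10.4604

Derivation:
Coupon per period c = face * coupon_rate / m = 46.000000
Periods per year m = 1; per-period yield y/m = 0.040000
Number of cashflows N = 3
Cashflows (t years, CF_t, discount factor 1/(1+y/m)^(m*t), PV):
  t = 1.0000: CF_t = 46.000000, DF = 0.961538, PV = 44.230769
  t = 2.0000: CF_t = 46.000000, DF = 0.924556, PV = 42.529586
  t = 3.0000: CF_t = 1046.000000, DF = 0.888996, PV = 929.890191
Price P = sum_t PV_t = 1016.650546
Convexity numerator sum_t t*(t + 1/m) * CF_t / (1+y/m)^(m*t + 2):
  t = 1.0000: term = 81.787665
  t = 2.0000: term = 235.925957
  t = 3.0000: term = 10316.829044
Convexity = (1/P) * sum = 10634.542666 / 1016.650546 = 10.460372


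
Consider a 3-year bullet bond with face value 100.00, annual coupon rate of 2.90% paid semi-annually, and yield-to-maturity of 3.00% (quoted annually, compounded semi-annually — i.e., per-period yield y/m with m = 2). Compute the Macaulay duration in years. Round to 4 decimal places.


Coupon per period c = face * coupon_rate / m = 1.450000
Periods per year m = 2; per-period yield y/m = 0.015000
Number of cashflows N = 6
Cashflows (t years, CF_t, discount factor 1/(1+y/m)^(m*t), PV):
  t = 0.5000: CF_t = 1.450000, DF = 0.985222, PV = 1.428571
  t = 1.0000: CF_t = 1.450000, DF = 0.970662, PV = 1.407460
  t = 1.5000: CF_t = 1.450000, DF = 0.956317, PV = 1.386660
  t = 2.0000: CF_t = 1.450000, DF = 0.942184, PV = 1.366167
  t = 2.5000: CF_t = 1.450000, DF = 0.928260, PV = 1.345977
  t = 3.0000: CF_t = 101.450000, DF = 0.914542, PV = 92.780305
Price P = sum_t PV_t = 99.715141
Macaulay numerator sum_t t * PV_t:
  t * PV_t at t = 0.5000: 0.714286
  t * PV_t at t = 1.0000: 1.407460
  t * PV_t at t = 1.5000: 2.079989
  t * PV_t at t = 2.0000: 2.732334
  t * PV_t at t = 2.5000: 3.364944
  t * PV_t at t = 3.0000: 278.340916
Macaulay duration D = (sum_t t * PV_t) / P = 288.639929 / 99.715141 = 2.894645

Answer: Macaulay duration = 2.8946 years


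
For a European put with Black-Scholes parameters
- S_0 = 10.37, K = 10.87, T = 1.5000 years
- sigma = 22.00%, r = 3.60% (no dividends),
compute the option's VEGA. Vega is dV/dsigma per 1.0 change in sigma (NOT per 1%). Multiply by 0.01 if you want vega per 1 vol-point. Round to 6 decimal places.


Answer: Vega = 5.002071

Derivation:
d1 = 0.1603685429; d2 = -0.1090753288
phi(d1) = 0.3938451103; exp(-qT) = 1.0000000000; exp(-rT) = 0.9474321065
Vega = S * exp(-qT) * phi(d1) * sqrt(T) = 10.3700 * 1.0000000000 * 0.3938451103 * 1.2247448714 = 5.002071


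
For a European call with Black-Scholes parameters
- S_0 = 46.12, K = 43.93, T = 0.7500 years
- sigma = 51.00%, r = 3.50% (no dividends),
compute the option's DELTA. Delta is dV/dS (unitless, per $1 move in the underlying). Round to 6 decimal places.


d1 = 0.3904172422; d2 = -0.0512557137
phi(d1) = 0.3696674931; exp(-qT) = 1.0000000000; exp(-rT) = 0.9740915363
N(d1) = 0.6518859800
Delta = exp(-qT) * N(d1) = 1.0000000000 * 0.6518859800 = 0.651886

Answer: Delta = 0.651886


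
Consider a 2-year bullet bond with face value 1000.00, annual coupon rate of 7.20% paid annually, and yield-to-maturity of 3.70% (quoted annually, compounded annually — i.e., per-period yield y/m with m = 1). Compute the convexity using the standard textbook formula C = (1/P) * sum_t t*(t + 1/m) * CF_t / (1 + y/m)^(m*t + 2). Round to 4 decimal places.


Answer: Convexity = 5.3373

Derivation:
Coupon per period c = face * coupon_rate / m = 72.000000
Periods per year m = 1; per-period yield y/m = 0.037000
Number of cashflows N = 2
Cashflows (t years, CF_t, discount factor 1/(1+y/m)^(m*t), PV):
  t = 1.0000: CF_t = 72.000000, DF = 0.964320, PV = 69.431051
  t = 2.0000: CF_t = 1072.000000, DF = 0.929913, PV = 996.867122
Price P = sum_t PV_t = 1066.298173
Convexity numerator sum_t t*(t + 1/m) * CF_t / (1+y/m)^(m*t + 2):
  t = 1.0000: term = 129.129724
  t = 2.0000: term = 5562.000329
Convexity = (1/P) * sum = 5691.130053 / 1066.298173 = 5.337278


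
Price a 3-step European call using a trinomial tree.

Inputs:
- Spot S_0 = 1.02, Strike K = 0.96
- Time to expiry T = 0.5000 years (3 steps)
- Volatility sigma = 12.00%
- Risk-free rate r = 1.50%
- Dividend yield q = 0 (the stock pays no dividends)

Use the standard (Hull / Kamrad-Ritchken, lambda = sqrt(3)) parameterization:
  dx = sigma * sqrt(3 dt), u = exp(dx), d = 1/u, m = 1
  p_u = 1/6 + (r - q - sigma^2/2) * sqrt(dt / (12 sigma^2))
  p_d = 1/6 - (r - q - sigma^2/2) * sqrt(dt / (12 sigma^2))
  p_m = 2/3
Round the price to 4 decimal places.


dt = T/N = 0.166667; dx = sigma*sqrt(3*dt) = 0.084853
u = exp(dx) = 1.088557; d = 1/u = 0.918647
p_u = 0.174327, p_m = 0.666667, p_d = 0.159006
Discount per step: exp(-r*dt) = 0.997503
Stock lattice S(k, j) with j the centered position index:
  k=0: S(0,+0) = 1.0200
  k=1: S(1,-1) = 0.9370; S(1,+0) = 1.0200; S(1,+1) = 1.1103
  k=2: S(2,-2) = 0.8608; S(2,-1) = 0.9370; S(2,+0) = 1.0200; S(2,+1) = 1.1103; S(2,+2) = 1.2087
  k=3: S(3,-3) = 0.7908; S(3,-2) = 0.8608; S(3,-1) = 0.9370; S(3,+0) = 1.0200; S(3,+1) = 1.1103; S(3,+2) = 1.2087; S(3,+3) = 1.3157
Terminal payoffs V(N, j) = max(S_T - K, 0):
  V(3,-3) = 0.000000; V(3,-2) = 0.000000; V(3,-1) = 0.000000; V(3,+0) = 0.060000; V(3,+1) = 0.150328; V(3,+2) = 0.248655; V(3,+3) = 0.355690
Backward induction: V(k, j) = exp(-r*dt) * [p_u * V(k+1, j+1) + p_m * V(k+1, j) + p_d * V(k+1, j-1)]
  V(2,-2) = exp(-r*dt) * [p_u*0.000000 + p_m*0.000000 + p_d*0.000000] = 0.000000
  V(2,-1) = exp(-r*dt) * [p_u*0.060000 + p_m*0.000000 + p_d*0.000000] = 0.010434
  V(2,+0) = exp(-r*dt) * [p_u*0.150328 + p_m*0.060000 + p_d*0.000000] = 0.066041
  V(2,+1) = exp(-r*dt) * [p_u*0.248655 + p_m*0.150328 + p_d*0.060000] = 0.152724
  V(2,+2) = exp(-r*dt) * [p_u*0.355690 + p_m*0.248655 + p_d*0.150328] = 0.251051
  V(1,-1) = exp(-r*dt) * [p_u*0.066041 + p_m*0.010434 + p_d*0.000000] = 0.018422
  V(1,+0) = exp(-r*dt) * [p_u*0.152724 + p_m*0.066041 + p_d*0.010434] = 0.072130
  V(1,+1) = exp(-r*dt) * [p_u*0.251051 + p_m*0.152724 + p_d*0.066041] = 0.155692
  V(0,+0) = exp(-r*dt) * [p_u*0.155692 + p_m*0.072130 + p_d*0.018422] = 0.077962

Answer: Price = V(0,0) = 0.0780


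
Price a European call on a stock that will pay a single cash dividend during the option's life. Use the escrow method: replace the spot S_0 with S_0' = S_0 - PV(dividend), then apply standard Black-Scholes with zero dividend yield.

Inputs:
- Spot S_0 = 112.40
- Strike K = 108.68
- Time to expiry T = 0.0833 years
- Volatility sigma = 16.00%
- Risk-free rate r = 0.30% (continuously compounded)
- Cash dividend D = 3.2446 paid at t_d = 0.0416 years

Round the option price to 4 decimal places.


PV(D) = D * exp(-r * t_d) = 3.2446 * 0.99987521 = 3.24419510
S_0' = S_0 - PV(D) = 112.4000 - 3.24419510 = 109.15580490
d1 = (ln(S_0'/K) + (r + sigma^2/2)*T) / (sigma*sqrt(T)) = 0.12310025
d2 = d1 - sigma*sqrt(T) = 0.07692147
exp(-rT) = 0.99975013
N(d1) = 0.54898614; N(d2) = 0.53065699
C = S_0' * N(d1) - K * exp(-rT) * N(d2) = 109.15580490 * 0.54898614 - 108.6800 * 0.99975013 * 0.53065699 = 2.2676

Answer: Price = 2.2676


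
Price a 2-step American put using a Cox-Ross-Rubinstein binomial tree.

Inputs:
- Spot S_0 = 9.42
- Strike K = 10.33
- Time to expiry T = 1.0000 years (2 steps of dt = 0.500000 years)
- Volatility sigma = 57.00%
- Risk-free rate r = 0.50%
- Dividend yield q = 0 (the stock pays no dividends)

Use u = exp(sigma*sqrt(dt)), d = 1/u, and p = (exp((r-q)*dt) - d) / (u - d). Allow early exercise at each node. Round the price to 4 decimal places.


dt = T/N = 0.500000
u = exp(sigma*sqrt(dt)) = 1.496383; d = 1/u = 0.668278
p = (exp((r-q)*dt) - d) / (u - d) = 0.403602
Discount per step: exp(-r*dt) = 0.997503
Stock lattice S(k, i) with i counting down-moves:
  k=0: S(0,0) = 9.4200
  k=1: S(1,0) = 14.0959; S(1,1) = 6.2952
  k=2: S(2,0) = 21.0929; S(2,1) = 9.4200; S(2,2) = 4.2069
Terminal payoffs V(N, i) = max(K - S_T, 0):
  V(2,0) = 0.000000; V(2,1) = 0.910000; V(2,2) = 6.123069
Backward induction: V(k, i) = exp(-r*dt) * [p * V(k+1, i) + (1-p) * V(k+1, i+1)]; then take max(V_cont, immediate exercise) for American.
  V(1,0) = exp(-r*dt) * [p*0.000000 + (1-p)*0.910000] = 0.541367; exercise = 0.000000; V(1,0) = max -> 0.541367
  V(1,1) = exp(-r*dt) * [p*0.910000 + (1-p)*6.123069] = 4.009027; exercise = 4.034820; V(1,1) = max -> 4.034820
  V(0,0) = exp(-r*dt) * [p*0.541367 + (1-p)*4.034820] = 2.618301; exercise = 0.910000; V(0,0) = max -> 2.618301

Answer: Price = V(0,0) = 2.6183


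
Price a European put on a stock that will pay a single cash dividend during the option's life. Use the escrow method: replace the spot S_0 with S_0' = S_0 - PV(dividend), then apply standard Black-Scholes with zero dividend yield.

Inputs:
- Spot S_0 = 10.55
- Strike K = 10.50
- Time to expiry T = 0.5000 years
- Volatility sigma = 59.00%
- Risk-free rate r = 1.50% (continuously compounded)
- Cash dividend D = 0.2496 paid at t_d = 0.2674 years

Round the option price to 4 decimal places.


PV(D) = D * exp(-r * t_d) = 0.2496 * 0.99599703 = 0.24860086
S_0' = S_0 - PV(D) = 10.5500 - 0.24860086 = 10.30139914
d1 = (ln(S_0'/K) + (r + sigma^2/2)*T) / (sigma*sqrt(T)) = 0.18080233
d2 = d1 - sigma*sqrt(T) = -0.23639067
exp(-rT) = 0.99252805
N(-d1) = 0.42826137; N(-d2) = 0.59343523
P = K * exp(-rT) * N(-d2) - S_0' * N(-d1) = 10.5000 * 0.99252805 * 0.59343523 - 10.30139914 * 0.42826137 = 1.7728

Answer: Price = 1.7728


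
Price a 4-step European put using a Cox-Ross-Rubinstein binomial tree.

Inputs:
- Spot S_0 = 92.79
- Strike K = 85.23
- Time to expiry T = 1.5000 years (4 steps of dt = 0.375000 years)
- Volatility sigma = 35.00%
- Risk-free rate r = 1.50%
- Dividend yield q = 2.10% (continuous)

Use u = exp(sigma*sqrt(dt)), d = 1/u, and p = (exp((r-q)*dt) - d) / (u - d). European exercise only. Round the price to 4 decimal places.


dt = T/N = 0.375000
u = exp(sigma*sqrt(dt)) = 1.239032; d = 1/u = 0.807082
p = (exp((r-q)*dt) - d) / (u - d) = 0.441419
Discount per step: exp(-r*dt) = 0.994391
Stock lattice S(k, i) with i counting down-moves:
  k=0: S(0,0) = 92.7900
  k=1: S(1,0) = 114.9698; S(1,1) = 74.8891
  k=2: S(2,0) = 142.4512; S(2,1) = 92.7900; S(2,2) = 60.4416
  k=3: S(3,0) = 176.5016; S(3,1) = 114.9698; S(3,2) = 74.8891; S(3,3) = 48.7813
  k=4: S(4,0) = 218.6911; S(4,1) = 142.4512; S(4,2) = 92.7900; S(4,3) = 60.4416; S(4,4) = 39.3705
Terminal payoffs V(N, i) = max(K - S_T, 0):
  V(4,0) = 0.000000; V(4,1) = 0.000000; V(4,2) = 0.000000; V(4,3) = 24.788366; V(4,4) = 45.859474
Backward induction: V(k, i) = exp(-r*dt) * [p * V(k+1, i) + (1-p) * V(k+1, i+1)].
  V(3,0) = exp(-r*dt) * [p*0.000000 + (1-p)*0.000000] = 0.000000
  V(3,1) = exp(-r*dt) * [p*0.000000 + (1-p)*0.000000] = 0.000000
  V(3,2) = exp(-r*dt) * [p*0.000000 + (1-p)*24.788366] = 13.768655
  V(3,3) = exp(-r*dt) * [p*24.788366 + (1-p)*45.859474] = 36.353234
  V(2,0) = exp(-r*dt) * [p*0.000000 + (1-p)*0.000000] = 0.000000
  V(2,1) = exp(-r*dt) * [p*0.000000 + (1-p)*13.768655] = 7.647776
  V(2,2) = exp(-r*dt) * [p*13.768655 + (1-p)*36.353234] = 26.235989
  V(1,0) = exp(-r*dt) * [p*0.000000 + (1-p)*7.647776] = 4.247944
  V(1,1) = exp(-r*dt) * [p*7.647776 + (1-p)*26.235989] = 17.929669
  V(0,0) = exp(-r*dt) * [p*4.247944 + (1-p)*17.929669] = 11.823607

Answer: Price = V(0,0) = 11.8236


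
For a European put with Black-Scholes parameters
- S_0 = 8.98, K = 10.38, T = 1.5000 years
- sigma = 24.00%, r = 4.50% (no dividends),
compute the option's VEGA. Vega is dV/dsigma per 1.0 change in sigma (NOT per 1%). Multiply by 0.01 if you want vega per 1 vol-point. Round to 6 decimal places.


d1 = -0.1162861079; d2 = -0.4102248770
phi(d1) = 0.3962540383; exp(-qT) = 1.0000000000; exp(-rT) = 0.9347277206
Vega = S * exp(-qT) * phi(d1) * sqrt(T) = 8.9800 * 1.0000000000 * 0.3962540383 * 1.2247448714 = 4.358085

Answer: Vega = 4.358085


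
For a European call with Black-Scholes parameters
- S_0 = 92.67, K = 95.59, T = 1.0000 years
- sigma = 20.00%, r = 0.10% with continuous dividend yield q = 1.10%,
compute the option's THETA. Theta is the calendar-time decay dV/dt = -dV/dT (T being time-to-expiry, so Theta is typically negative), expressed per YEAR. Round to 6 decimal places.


d1 = -0.1051170824; d2 = -0.3051170824
phi(d1) = 0.3967442812; exp(-qT) = 0.9890602788; exp(-rT) = 0.9990004998
Theta = -S*exp(-qT)*phi(d1)*sigma/(2*sqrt(T)) - r*K*exp(-rT)*N(d2) + q*S*exp(-qT)*N(d1)
N(d1) = 0.4581414523; N(d2) = 0.3801384906; sqrt(T) = 1.0000000000
Term 1 = -92.6700 * 0.9890602788 * 0.3967442812 * 0.2000 / (2 * 1.0000000000) = -3.6364079549
Term 2 = -0.0010 * 95.5900 * 0.9990004998 * 0.3801384906 = -0.0363011190
Term 3 = 0.0110 * 92.6700 * 0.9890602788 * 0.4581414523 = 0.4619066312
Theta = -3.6364079549 + (-0.0363011190) + (0.4619066312) = -3.210802

Answer: Theta = -3.210802


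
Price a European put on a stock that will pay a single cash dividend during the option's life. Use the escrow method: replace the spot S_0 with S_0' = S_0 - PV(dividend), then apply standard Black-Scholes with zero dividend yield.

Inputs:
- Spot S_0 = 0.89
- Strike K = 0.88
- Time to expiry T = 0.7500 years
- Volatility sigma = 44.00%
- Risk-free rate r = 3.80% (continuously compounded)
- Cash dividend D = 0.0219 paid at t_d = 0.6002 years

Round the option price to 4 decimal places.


PV(D) = D * exp(-r * t_d) = 0.0219 * 0.97745053 = 0.02140617
S_0' = S_0 - PV(D) = 0.8900 - 0.02140617 = 0.86859383
d1 = (ln(S_0'/K) + (r + sigma^2/2)*T) / (sigma*sqrt(T)) = 0.23108107
d2 = d1 - sigma*sqrt(T) = -0.14997011
exp(-rT) = 0.97190229
N(-d1) = 0.40862591; N(-d2) = 0.55960590
P = K * exp(-rT) * N(-d2) - S_0' * N(-d1) = 0.8800 * 0.97190229 * 0.55960590 - 0.86859383 * 0.40862591 = 0.1237

Answer: Price = 0.1237


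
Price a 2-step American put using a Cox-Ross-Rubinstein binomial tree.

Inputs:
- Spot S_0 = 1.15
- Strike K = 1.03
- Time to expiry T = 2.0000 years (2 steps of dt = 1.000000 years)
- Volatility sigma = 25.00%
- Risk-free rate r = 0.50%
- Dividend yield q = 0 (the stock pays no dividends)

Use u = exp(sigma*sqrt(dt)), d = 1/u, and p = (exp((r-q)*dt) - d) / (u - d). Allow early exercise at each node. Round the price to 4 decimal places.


Answer: Price = V(0,0) = 0.1004

Derivation:
dt = T/N = 1.000000
u = exp(sigma*sqrt(dt)) = 1.284025; d = 1/u = 0.778801
p = (exp((r-q)*dt) - d) / (u - d) = 0.447745
Discount per step: exp(-r*dt) = 0.995012
Stock lattice S(k, i) with i counting down-moves:
  k=0: S(0,0) = 1.1500
  k=1: S(1,0) = 1.4766; S(1,1) = 0.8956
  k=2: S(2,0) = 1.8960; S(2,1) = 1.1500; S(2,2) = 0.6975
Terminal payoffs V(N, i) = max(K - S_T, 0):
  V(2,0) = 0.000000; V(2,1) = 0.000000; V(2,2) = 0.332490
Backward induction: V(k, i) = exp(-r*dt) * [p * V(k+1, i) + (1-p) * V(k+1, i+1)]; then take max(V_cont, immediate exercise) for American.
  V(1,0) = exp(-r*dt) * [p*0.000000 + (1-p)*0.000000] = 0.000000; exercise = 0.000000; V(1,0) = max -> 0.000000
  V(1,1) = exp(-r*dt) * [p*0.000000 + (1-p)*0.332490] = 0.182703; exercise = 0.134379; V(1,1) = max -> 0.182703
  V(0,0) = exp(-r*dt) * [p*0.000000 + (1-p)*0.182703] = 0.100396; exercise = 0.000000; V(0,0) = max -> 0.100396


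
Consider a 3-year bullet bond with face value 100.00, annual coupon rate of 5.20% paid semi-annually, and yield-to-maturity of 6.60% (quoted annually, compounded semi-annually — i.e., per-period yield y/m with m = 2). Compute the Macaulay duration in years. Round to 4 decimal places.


Coupon per period c = face * coupon_rate / m = 2.600000
Periods per year m = 2; per-period yield y/m = 0.033000
Number of cashflows N = 6
Cashflows (t years, CF_t, discount factor 1/(1+y/m)^(m*t), PV):
  t = 0.5000: CF_t = 2.600000, DF = 0.968054, PV = 2.516941
  t = 1.0000: CF_t = 2.600000, DF = 0.937129, PV = 2.436535
  t = 1.5000: CF_t = 2.600000, DF = 0.907192, PV = 2.358698
  t = 2.0000: CF_t = 2.600000, DF = 0.878211, PV = 2.283348
  t = 2.5000: CF_t = 2.600000, DF = 0.850156, PV = 2.210404
  t = 3.0000: CF_t = 102.600000, DF = 0.822997, PV = 84.439457
Price P = sum_t PV_t = 96.245384
Macaulay numerator sum_t t * PV_t:
  t * PV_t at t = 0.5000: 1.258470
  t * PV_t at t = 1.0000: 2.436535
  t * PV_t at t = 1.5000: 3.538047
  t * PV_t at t = 2.0000: 4.566696
  t * PV_t at t = 2.5000: 5.526011
  t * PV_t at t = 3.0000: 253.318371
Macaulay duration D = (sum_t t * PV_t) / P = 270.644131 / 96.245384 = 2.812022

Answer: Macaulay duration = 2.8120 years


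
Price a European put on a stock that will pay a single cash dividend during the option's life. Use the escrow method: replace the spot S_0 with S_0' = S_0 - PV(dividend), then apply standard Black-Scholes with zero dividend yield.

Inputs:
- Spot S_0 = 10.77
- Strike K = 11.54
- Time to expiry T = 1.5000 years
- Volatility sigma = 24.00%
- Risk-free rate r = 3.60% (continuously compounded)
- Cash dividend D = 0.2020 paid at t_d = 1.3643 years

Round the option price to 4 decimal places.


PV(D) = D * exp(-r * t_d) = 0.2020 * 0.95207183 = 0.19231851
S_0' = S_0 - PV(D) = 10.7700 - 0.19231851 = 10.57768149
d1 = (ln(S_0'/K) + (r + sigma^2/2)*T) / (sigma*sqrt(T)) = 0.03445276
d2 = d1 - sigma*sqrt(T) = -0.25948601
exp(-rT) = 0.94743211
N(-d1) = 0.48625806; N(-d2) = 0.60236986
P = K * exp(-rT) * N(-d2) - S_0' * N(-d1) = 11.5400 * 0.94743211 * 0.60236986 - 10.57768149 * 0.48625806 = 1.4424

Answer: Price = 1.4424


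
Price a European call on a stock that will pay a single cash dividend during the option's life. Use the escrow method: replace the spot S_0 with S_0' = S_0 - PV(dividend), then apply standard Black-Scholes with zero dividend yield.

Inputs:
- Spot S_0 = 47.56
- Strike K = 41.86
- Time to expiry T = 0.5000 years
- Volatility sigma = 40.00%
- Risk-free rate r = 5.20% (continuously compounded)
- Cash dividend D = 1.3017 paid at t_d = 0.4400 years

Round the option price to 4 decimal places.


Answer: Price = 8.1253

Derivation:
PV(D) = D * exp(-r * t_d) = 1.3017 * 0.97737976 = 1.27225524
S_0' = S_0 - PV(D) = 47.5600 - 1.27225524 = 46.28774476
d1 = (ln(S_0'/K) + (r + sigma^2/2)*T) / (sigma*sqrt(T)) = 0.58883086
d2 = d1 - sigma*sqrt(T) = 0.30598815
exp(-rT) = 0.97433509
N(d1) = 0.72201263; N(d2) = 0.62019316
C = S_0' * N(d1) - K * exp(-rT) * N(d2) = 46.28774476 * 0.72201263 - 41.8600 * 0.97433509 * 0.62019316 = 8.1253


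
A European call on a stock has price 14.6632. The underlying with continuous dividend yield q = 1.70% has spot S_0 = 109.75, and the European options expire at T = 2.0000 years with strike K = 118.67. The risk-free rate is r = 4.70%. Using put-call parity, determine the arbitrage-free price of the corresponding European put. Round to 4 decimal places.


Answer: Put price = 16.6052

Derivation:
Put-call parity: C - P = S_0 * exp(-qT) - K * exp(-rT).
S_0 * exp(-qT) = 109.7500 * 0.96657150 = 106.08122263
K * exp(-rT) = 118.6700 * 0.91028276 = 108.02325540
P = C - S*exp(-qT) + K*exp(-rT)
P = 14.6632 - 106.08122263 + 108.02325540 = 16.6052


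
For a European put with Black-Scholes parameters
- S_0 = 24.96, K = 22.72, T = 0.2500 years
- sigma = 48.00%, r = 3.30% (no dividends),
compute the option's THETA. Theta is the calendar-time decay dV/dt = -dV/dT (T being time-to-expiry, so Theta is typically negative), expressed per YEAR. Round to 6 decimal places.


d1 = 0.5461622902; d2 = 0.3061622902
phi(d1) = 0.3436659542; exp(-qT) = 1.0000000000; exp(-rT) = 0.9917839379
Theta = -S*exp(-qT)*phi(d1)*sigma/(2*sqrt(T)) + r*K*exp(-rT)*N(-d2) - q*S*exp(-qT)*N(-d1)
N(-d1) = 0.2924771925; N(-d2) = 0.3797405413; sqrt(T) = 0.5000000000
Term 1 = -24.9600 * 1.0000000000 * 0.3436659542 * 0.4800 / (2 * 0.5000000000) = -4.1173930641
Term 2 = 0.0330 * 22.7200 * 0.9917839379 * 0.3797405413 = 0.2823750381
Term 3 = 0 (no dividend yield, q = 0)
Theta = -4.1173930641 + (0.2823750381) + (0.0000000000) = -3.835018

Answer: Theta = -3.835018


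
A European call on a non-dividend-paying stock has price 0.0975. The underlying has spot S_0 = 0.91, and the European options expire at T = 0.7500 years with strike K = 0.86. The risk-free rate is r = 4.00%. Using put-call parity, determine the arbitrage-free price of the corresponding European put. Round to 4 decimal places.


Put-call parity: C - P = S_0 * exp(-qT) - K * exp(-rT).
S_0 * exp(-qT) = 0.9100 * 1.00000000 = 0.91000000
K * exp(-rT) = 0.8600 * 0.97044553 = 0.83458316
P = C - S*exp(-qT) + K*exp(-rT)
P = 0.0975 - 0.91000000 + 0.83458316 = 0.0221

Answer: Put price = 0.0221


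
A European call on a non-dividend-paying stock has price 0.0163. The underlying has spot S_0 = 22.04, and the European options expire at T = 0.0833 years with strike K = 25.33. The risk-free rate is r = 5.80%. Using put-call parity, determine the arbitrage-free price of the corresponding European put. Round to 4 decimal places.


Answer: Put price = 3.1842

Derivation:
Put-call parity: C - P = S_0 * exp(-qT) - K * exp(-rT).
S_0 * exp(-qT) = 22.0400 * 1.00000000 = 22.04000000
K * exp(-rT) = 25.3300 * 0.99518025 = 25.20791579
P = C - S*exp(-qT) + K*exp(-rT)
P = 0.0163 - 22.04000000 + 25.20791579 = 3.1842


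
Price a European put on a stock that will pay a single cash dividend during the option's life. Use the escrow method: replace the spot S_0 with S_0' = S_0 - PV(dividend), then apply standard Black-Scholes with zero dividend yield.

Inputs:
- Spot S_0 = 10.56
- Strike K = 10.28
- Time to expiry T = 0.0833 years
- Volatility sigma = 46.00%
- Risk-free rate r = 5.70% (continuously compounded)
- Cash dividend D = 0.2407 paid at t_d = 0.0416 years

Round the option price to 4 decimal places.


PV(D) = D * exp(-r * t_d) = 0.2407 * 0.99763161 = 0.24012993
S_0' = S_0 - PV(D) = 10.5600 - 0.24012993 = 10.31987007
d1 = (ln(S_0'/K) + (r + sigma^2/2)*T) / (sigma*sqrt(T)) = 0.13130178
d2 = d1 - sigma*sqrt(T) = -0.00146222
exp(-rT) = 0.99526315
N(-d1) = 0.44776829; N(-d2) = 0.50058334
P = K * exp(-rT) * N(-d2) - S_0' * N(-d1) = 10.2800 * 0.99526315 * 0.50058334 - 10.31987007 * 0.44776829 = 0.5007

Answer: Price = 0.5007
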